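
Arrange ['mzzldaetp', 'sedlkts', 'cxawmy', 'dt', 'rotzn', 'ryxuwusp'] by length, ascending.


Compute lengths:
  'mzzldaetp' has length 9
  'sedlkts' has length 7
  'cxawmy' has length 6
  'dt' has length 2
  'rotzn' has length 5
  'ryxuwusp' has length 8
Lengths in increasing order: 2 < 5 < 6 < 7 < 8 < 9
Listing the words in that order gives the answer.
Final answer: ['dt', 'rotzn', 'cxawmy', 'sedlkts', 'ryxuwusp', 'mzzldaetp']


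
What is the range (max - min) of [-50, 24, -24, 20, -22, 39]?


Maximum value: 39
Minimum value: -50
Range = 39 - (-50) = 89
Final answer: 89


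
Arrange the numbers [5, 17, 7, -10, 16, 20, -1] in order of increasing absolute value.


Compute absolute values:
  |5| = 5
  |17| = 17
  |7| = 7
  |-10| = 10
  |16| = 16
  |20| = 20
  |-1| = 1
Absolute values in increasing order: 1 < 5 < 7 < 10 < 16 < 17 < 20
Listing the original numbers in that order gives the answer.
Final answer: [-1, 5, 7, -10, 16, 17, 20]


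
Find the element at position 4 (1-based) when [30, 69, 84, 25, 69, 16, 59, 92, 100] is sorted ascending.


Sort ascending: [16, 25, 30, 59, 69, 69, 84, 92, 100]
The 4th element (1-indexed) is at index 3.
Value = 59
Final answer: 59


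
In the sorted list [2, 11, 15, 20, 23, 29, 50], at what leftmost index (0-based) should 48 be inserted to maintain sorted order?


List is sorted: [2, 11, 15, 20, 23, 29, 50]
We need the leftmost position where 48 can be inserted, i.e. the first index whose element is >= 48 (or the end of the list if none is).
Binary search with low=0, high=7 (0-based indices):
  low=0, high=7, mid=3: a[3]=20 < 48, so low = 4
  low=4, high=7, mid=5: a[5]=29 < 48, so low = 6
  low=6, high=7, mid=6: a[6]=50 >= 48, so high = 6
Now low = high = 6, so the insertion index is 6.
Final answer: 6


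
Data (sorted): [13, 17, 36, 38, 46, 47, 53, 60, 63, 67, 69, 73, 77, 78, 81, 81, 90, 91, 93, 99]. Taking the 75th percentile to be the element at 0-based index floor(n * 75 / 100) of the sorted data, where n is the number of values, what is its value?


The dataset has n = 20 elements.
Index = floor(20 * 75 / 100) = floor(1500 / 100) = floor(15) = 15
Counting from index 0 in the sorted data, the element at index 15 is 81.
Final answer: 81


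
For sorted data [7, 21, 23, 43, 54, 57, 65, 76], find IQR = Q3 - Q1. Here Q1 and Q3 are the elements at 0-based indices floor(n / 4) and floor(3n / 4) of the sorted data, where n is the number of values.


The data has n = 8 elements.
Q1 index = floor(8 / 4) = floor(2) = 2; Q3 index = floor(3 * 8 / 4) = floor(6) = 6
Q1 = element at index 2 = 23
Q3 = element at index 6 = 65
IQR = 65 - 23 = 42
Final answer: 42


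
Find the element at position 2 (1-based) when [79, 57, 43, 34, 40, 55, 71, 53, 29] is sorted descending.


Sort descending: [79, 71, 57, 55, 53, 43, 40, 34, 29]
The 2nd element (1-indexed) is at index 1.
Value = 71
Final answer: 71


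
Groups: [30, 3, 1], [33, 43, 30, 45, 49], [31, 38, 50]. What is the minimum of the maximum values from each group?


Find max of each group:
  Group 1: [30, 3, 1] -> max = 30
  Group 2: [33, 43, 30, 45, 49] -> max = 49
  Group 3: [31, 38, 50] -> max = 50
Maxes: [30, 49, 50]
Minimum of maxes = 30
Final answer: 30


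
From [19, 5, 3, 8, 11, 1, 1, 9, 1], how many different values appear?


List all unique values:
Distinct values: [1, 3, 5, 8, 9, 11, 19]
Count = 7
Final answer: 7


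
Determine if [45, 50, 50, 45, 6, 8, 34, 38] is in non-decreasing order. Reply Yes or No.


Check consecutive pairs:
  45 <= 50? True
  50 <= 50? True
  50 <= 45? False
  45 <= 6? False
  6 <= 8? True
  8 <= 34? True
  34 <= 38? True
2 consecutive pair(s) are out of order, so the list is not sorted.
Final answer: No


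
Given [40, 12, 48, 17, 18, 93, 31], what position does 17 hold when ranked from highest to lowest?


Sort descending: [93, 48, 40, 31, 18, 17, 12]
Find 17 in the sorted list.
17 is at position 6.
Final answer: 6


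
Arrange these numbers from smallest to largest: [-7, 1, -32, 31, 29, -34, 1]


Original list: [-7, 1, -32, 31, 29, -34, 1]
Repeatedly take the smallest remaining element:
  Remaining [-7, 1, -32, 31, 29, -34, 1] -> smallest is -34
  Remaining [-7, 1, -32, 31, 29, 1] -> smallest is -32
  Remaining [-7, 1, 31, 29, 1] -> smallest is -7
  Remaining [1, 31, 29, 1] -> smallest is 1
  Remaining [31, 29, 1] -> smallest is 1
  Remaining [31, 29] -> smallest is 29
  Remaining [31] -> smallest is 31
Collecting the picks in order gives the sorted list.
Final answer: [-34, -32, -7, 1, 1, 29, 31]


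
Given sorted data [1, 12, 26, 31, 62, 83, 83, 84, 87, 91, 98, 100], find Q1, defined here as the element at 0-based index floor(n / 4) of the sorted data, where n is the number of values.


The list has n = 12 elements.
Q1 index = floor(12 / 4) = floor(3) = 3
Counting from index 0 in the sorted data, the element at index 3 is 31.
Final answer: 31


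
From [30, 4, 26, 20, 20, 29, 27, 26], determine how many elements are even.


Check each element:
  30 is even
  4 is even
  26 is even
  20 is even
  20 is even
  29 is odd
  27 is odd
  26 is even
Evens: [30, 4, 26, 20, 20, 26]
Count of evens = 6
Final answer: 6


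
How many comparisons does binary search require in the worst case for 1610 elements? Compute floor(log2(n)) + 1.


Binary search halves the search space each step.
Maximum comparisons = floor(log2(1610)) + 1
log2(1610) = 10.6528
floor(log2(1610)) = 10, so 10 + 1 = 11
Final answer: 11


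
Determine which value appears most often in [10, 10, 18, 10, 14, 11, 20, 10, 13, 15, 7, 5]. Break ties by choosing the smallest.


Count the frequency of each value:
  5 appears 1 time(s)
  7 appears 1 time(s)
  10 appears 4 time(s)
  11 appears 1 time(s)
  13 appears 1 time(s)
  14 appears 1 time(s)
  15 appears 1 time(s)
  18 appears 1 time(s)
  20 appears 1 time(s)
Maximum frequency is 4.
Only 10 reaches that frequency, so it is the mode.
Final answer: 10


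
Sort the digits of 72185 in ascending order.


The number 72185 has digits: 7, 2, 1, 8, 5
Sorted: 1, 2, 5, 7, 8
Joining the sorted digits gives the result.
Final answer: 12578


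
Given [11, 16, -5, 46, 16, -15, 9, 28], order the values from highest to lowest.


Original list: [11, 16, -5, 46, 16, -15, 9, 28]
Repeatedly take the largest remaining element:
  Remaining [11, 16, -5, 46, 16, -15, 9, 28] -> largest is 46
  Remaining [11, 16, -5, 16, -15, 9, 28] -> largest is 28
  Remaining [11, 16, -5, 16, -15, 9] -> largest is 16
  Remaining [11, -5, 16, -15, 9] -> largest is 16
  Remaining [11, -5, -15, 9] -> largest is 11
  Remaining [-5, -15, 9] -> largest is 9
  Remaining [-5, -15] -> largest is -5
  Remaining [-15] -> largest is -15
Collecting the picks in order gives the descending list.
Final answer: [46, 28, 16, 16, 11, 9, -5, -15]


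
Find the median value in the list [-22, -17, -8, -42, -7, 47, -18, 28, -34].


First, sort the list: [-42, -34, -22, -18, -17, -8, -7, 28, 47]
The list has 9 elements (odd count).
The middle index is 4 (0-based), and the element there is -17.
Final answer: -17


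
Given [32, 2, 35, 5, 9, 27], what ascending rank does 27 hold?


Sort ascending: [2, 5, 9, 27, 32, 35]
Find 27 in the sorted list.
27 is at position 4 (1-indexed).
Final answer: 4


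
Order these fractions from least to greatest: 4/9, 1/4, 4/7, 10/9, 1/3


Convert to decimal for comparison:
  4/9 = 0.4444
  1/4 = 0.25
  4/7 = 0.5714
  10/9 = 1.1111
  1/3 = 0.3333
Decimals in increasing order: 0.25 < 0.3333 < 0.4444 < 0.5714 < 1.1111
Writing each back as its fraction gives the sorted order.
Final answer: 1/4, 1/3, 4/9, 4/7, 10/9


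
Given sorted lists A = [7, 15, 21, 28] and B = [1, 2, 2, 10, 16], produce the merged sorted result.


List A: [7, 15, 21, 28]
List B: [1, 2, 2, 10, 16]
Repeatedly compare the front elements and take the smaller:
  7 vs 1 -> take 1
  7 vs 2 -> take 2
  7 vs 2 -> take 2
  7 vs 10 -> take 7
  15 vs 10 -> take 10
  15 vs 16 -> take 15
  21 vs 16 -> take 16
  B is exhausted; append the rest of A: [21, 28]
Final answer: [1, 2, 2, 7, 10, 15, 16, 21, 28]


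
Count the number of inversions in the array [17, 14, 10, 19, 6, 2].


For each element, count the later elements that are smaller than it:
  17 (index 0): smaller elements after it = [14, 10, 6, 2] -> 4
  14 (index 1): smaller elements after it = [10, 6, 2] -> 3
  10 (index 2): smaller elements after it = [6, 2] -> 2
  19 (index 3): smaller elements after it = [6, 2] -> 2
  6 (index 4): smaller elements after it = [2] -> 1
Total inversions = 4 + 3 + 2 + 2 + 1 = 12
Final answer: 12


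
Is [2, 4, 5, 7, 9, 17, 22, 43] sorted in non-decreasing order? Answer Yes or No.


Check consecutive pairs:
  2 <= 4? True
  4 <= 5? True
  5 <= 7? True
  7 <= 9? True
  9 <= 17? True
  17 <= 22? True
  22 <= 43? True
Every consecutive pair is in order, so the list is non-decreasing.
Final answer: Yes


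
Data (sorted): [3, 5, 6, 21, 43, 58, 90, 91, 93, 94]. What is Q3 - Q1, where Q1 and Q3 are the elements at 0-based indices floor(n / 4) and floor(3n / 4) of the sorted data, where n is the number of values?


The data has n = 10 elements.
Q1 index = floor(10 / 4) = floor(2.5) = 2; Q3 index = floor(3 * 10 / 4) = floor(7.5) = 7
Q1 = element at index 2 = 6
Q3 = element at index 7 = 91
IQR = 91 - 6 = 85
Final answer: 85


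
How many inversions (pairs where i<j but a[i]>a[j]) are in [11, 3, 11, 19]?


For each element, count the later elements that are smaller than it:
  11 (index 0): smaller elements after it = [3] -> 1
  3 (index 1): smaller elements after it = [] -> 0
  11 (index 2): smaller elements after it = [] -> 0
Total inversions = 1 + 0 + 0 = 1
Final answer: 1


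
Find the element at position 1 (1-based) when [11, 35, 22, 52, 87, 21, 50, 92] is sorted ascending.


Sort ascending: [11, 21, 22, 35, 50, 52, 87, 92]
The 1st element (1-indexed) is at index 0.
Value = 11
Final answer: 11


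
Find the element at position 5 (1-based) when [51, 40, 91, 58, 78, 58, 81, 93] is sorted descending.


Sort descending: [93, 91, 81, 78, 58, 58, 51, 40]
The 5th element (1-indexed) is at index 4.
Value = 58
Final answer: 58


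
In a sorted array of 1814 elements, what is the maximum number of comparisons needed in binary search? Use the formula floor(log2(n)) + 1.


Binary search halves the search space each step.
Maximum comparisons = floor(log2(1814)) + 1
log2(1814) = 10.825
floor(log2(1814)) = 10, so 10 + 1 = 11
Final answer: 11


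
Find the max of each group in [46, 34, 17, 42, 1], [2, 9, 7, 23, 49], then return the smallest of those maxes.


Find max of each group:
  Group 1: [46, 34, 17, 42, 1] -> max = 46
  Group 2: [2, 9, 7, 23, 49] -> max = 49
Maxes: [46, 49]
Minimum of maxes = 46
Final answer: 46


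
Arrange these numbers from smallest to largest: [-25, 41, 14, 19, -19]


Original list: [-25, 41, 14, 19, -19]
Repeatedly take the smallest remaining element:
  Remaining [-25, 41, 14, 19, -19] -> smallest is -25
  Remaining [41, 14, 19, -19] -> smallest is -19
  Remaining [41, 14, 19] -> smallest is 14
  Remaining [41, 19] -> smallest is 19
  Remaining [41] -> smallest is 41
Collecting the picks in order gives the sorted list.
Final answer: [-25, -19, 14, 19, 41]


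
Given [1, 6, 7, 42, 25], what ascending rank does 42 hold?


Sort ascending: [1, 6, 7, 25, 42]
Find 42 in the sorted list.
42 is at position 5 (1-indexed).
Final answer: 5


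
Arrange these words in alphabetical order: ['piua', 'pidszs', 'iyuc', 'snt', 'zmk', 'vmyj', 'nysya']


Compare strings character by character (the first differing letter decides):
  'iyuc' < 'nysya' since 'i' < 'n' at position 1
  'nysya' < 'pidszs' since 'n' < 'p' at position 1
  'pidszs' < 'piua' since 'd' < 'u' at position 3
  'piua' < 'snt' since 'p' < 's' at position 1
  'snt' < 'vmyj' since 's' < 'v' at position 1
  'vmyj' < 'zmk' since 'v' < 'z' at position 1
Chaining these comparisons gives the alphabetical order.
Final answer: ['iyuc', 'nysya', 'pidszs', 'piua', 'snt', 'vmyj', 'zmk']


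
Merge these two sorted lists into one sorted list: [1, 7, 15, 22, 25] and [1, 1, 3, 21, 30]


List A: [1, 7, 15, 22, 25]
List B: [1, 1, 3, 21, 30]
Repeatedly compare the front elements and take the smaller:
  1 vs 1 -> take 1
  7 vs 1 -> take 1
  7 vs 1 -> take 1
  7 vs 3 -> take 3
  7 vs 21 -> take 7
  15 vs 21 -> take 15
  22 vs 21 -> take 21
  22 vs 30 -> take 22
  25 vs 30 -> take 25
  A is exhausted; append the rest of B: [30]
Final answer: [1, 1, 1, 3, 7, 15, 21, 22, 25, 30]


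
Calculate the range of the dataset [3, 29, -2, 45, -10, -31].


Maximum value: 45
Minimum value: -31
Range = 45 - (-31) = 76
Final answer: 76


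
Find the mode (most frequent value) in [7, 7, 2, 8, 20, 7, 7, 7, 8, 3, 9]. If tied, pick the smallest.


Count the frequency of each value:
  2 appears 1 time(s)
  3 appears 1 time(s)
  7 appears 5 time(s)
  8 appears 2 time(s)
  9 appears 1 time(s)
  20 appears 1 time(s)
Maximum frequency is 5.
Only 7 reaches that frequency, so it is the mode.
Final answer: 7


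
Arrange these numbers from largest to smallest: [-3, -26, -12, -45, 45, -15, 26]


Original list: [-3, -26, -12, -45, 45, -15, 26]
Repeatedly take the largest remaining element:
  Remaining [-3, -26, -12, -45, 45, -15, 26] -> largest is 45
  Remaining [-3, -26, -12, -45, -15, 26] -> largest is 26
  Remaining [-3, -26, -12, -45, -15] -> largest is -3
  Remaining [-26, -12, -45, -15] -> largest is -12
  Remaining [-26, -45, -15] -> largest is -15
  Remaining [-26, -45] -> largest is -26
  Remaining [-45] -> largest is -45
Collecting the picks in order gives the descending list.
Final answer: [45, 26, -3, -12, -15, -26, -45]


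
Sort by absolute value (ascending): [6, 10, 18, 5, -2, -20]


Compute absolute values:
  |6| = 6
  |10| = 10
  |18| = 18
  |5| = 5
  |-2| = 2
  |-20| = 20
Absolute values in increasing order: 2 < 5 < 6 < 10 < 18 < 20
Listing the original numbers in that order gives the answer.
Final answer: [-2, 5, 6, 10, 18, -20]


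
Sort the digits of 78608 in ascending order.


The number 78608 has digits: 7, 8, 6, 0, 8
Sorted: 0, 6, 7, 8, 8
Joining the sorted digits gives the result.
Final answer: 06788


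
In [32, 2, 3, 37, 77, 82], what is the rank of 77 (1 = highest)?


Sort descending: [82, 77, 37, 32, 3, 2]
Find 77 in the sorted list.
77 is at position 2.
Final answer: 2


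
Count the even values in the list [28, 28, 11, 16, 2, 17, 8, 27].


Check each element:
  28 is even
  28 is even
  11 is odd
  16 is even
  2 is even
  17 is odd
  8 is even
  27 is odd
Evens: [28, 28, 16, 2, 8]
Count of evens = 5
Final answer: 5


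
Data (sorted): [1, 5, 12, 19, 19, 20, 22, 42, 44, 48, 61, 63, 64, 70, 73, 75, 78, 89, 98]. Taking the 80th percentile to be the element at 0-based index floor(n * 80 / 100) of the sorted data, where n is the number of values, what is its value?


The dataset has n = 19 elements.
Index = floor(19 * 80 / 100) = floor(1520 / 100) = floor(15.2) = 15
Counting from index 0 in the sorted data, the element at index 15 is 75.
Final answer: 75


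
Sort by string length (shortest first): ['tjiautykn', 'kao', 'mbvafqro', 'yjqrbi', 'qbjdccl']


Compute lengths:
  'tjiautykn' has length 9
  'kao' has length 3
  'mbvafqro' has length 8
  'yjqrbi' has length 6
  'qbjdccl' has length 7
Lengths in increasing order: 3 < 6 < 7 < 8 < 9
Listing the words in that order gives the answer.
Final answer: ['kao', 'yjqrbi', 'qbjdccl', 'mbvafqro', 'tjiautykn']


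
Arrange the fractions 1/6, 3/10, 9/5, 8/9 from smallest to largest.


Convert to decimal for comparison:
  1/6 = 0.1667
  3/10 = 0.3
  9/5 = 1.8
  8/9 = 0.8889
Decimals in increasing order: 0.1667 < 0.3 < 0.8889 < 1.8
Writing each back as its fraction gives the sorted order.
Final answer: 1/6, 3/10, 8/9, 9/5


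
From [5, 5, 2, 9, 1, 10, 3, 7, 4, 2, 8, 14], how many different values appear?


List all unique values:
Distinct values: [1, 2, 3, 4, 5, 7, 8, 9, 10, 14]
Count = 10
Final answer: 10


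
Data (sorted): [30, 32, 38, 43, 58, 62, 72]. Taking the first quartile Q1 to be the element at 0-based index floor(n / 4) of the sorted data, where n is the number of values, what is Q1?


The list has n = 7 elements.
Q1 index = floor(7 / 4) = floor(1.75) = 1
Counting from index 0 in the sorted data, the element at index 1 is 32.
Final answer: 32


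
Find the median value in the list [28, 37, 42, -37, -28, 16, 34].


First, sort the list: [-37, -28, 16, 28, 34, 37, 42]
The list has 7 elements (odd count).
The middle index is 3 (0-based), and the element there is 28.
Final answer: 28


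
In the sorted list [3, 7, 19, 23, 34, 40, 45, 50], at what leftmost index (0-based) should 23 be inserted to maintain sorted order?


List is sorted: [3, 7, 19, 23, 34, 40, 45, 50]
We need the leftmost position where 23 can be inserted, i.e. the first index whose element is >= 23 (or the end of the list if none is).
Binary search with low=0, high=8 (0-based indices):
  low=0, high=8, mid=4: a[4]=34 >= 23, so high = 4
  low=0, high=4, mid=2: a[2]=19 < 23, so low = 3
  low=3, high=4, mid=3: a[3]=23 >= 23, so high = 3
Now low = high = 3, so the insertion index is 3.
Final answer: 3


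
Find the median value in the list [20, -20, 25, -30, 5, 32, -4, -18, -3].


First, sort the list: [-30, -20, -18, -4, -3, 5, 20, 25, 32]
The list has 9 elements (odd count).
The middle index is 4 (0-based), and the element there is -3.
Final answer: -3


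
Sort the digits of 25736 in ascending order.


The number 25736 has digits: 2, 5, 7, 3, 6
Sorted: 2, 3, 5, 6, 7
Joining the sorted digits gives the result.
Final answer: 23567


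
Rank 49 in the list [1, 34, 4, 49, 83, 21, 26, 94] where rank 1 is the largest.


Sort descending: [94, 83, 49, 34, 26, 21, 4, 1]
Find 49 in the sorted list.
49 is at position 3.
Final answer: 3


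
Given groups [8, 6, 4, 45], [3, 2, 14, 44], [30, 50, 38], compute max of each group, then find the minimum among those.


Find max of each group:
  Group 1: [8, 6, 4, 45] -> max = 45
  Group 2: [3, 2, 14, 44] -> max = 44
  Group 3: [30, 50, 38] -> max = 50
Maxes: [45, 44, 50]
Minimum of maxes = 44
Final answer: 44


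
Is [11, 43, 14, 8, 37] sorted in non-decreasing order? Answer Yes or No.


Check consecutive pairs:
  11 <= 43? True
  43 <= 14? False
  14 <= 8? False
  8 <= 37? True
2 consecutive pair(s) are out of order, so the list is not sorted.
Final answer: No


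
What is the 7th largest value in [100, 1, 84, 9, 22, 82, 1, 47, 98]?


Sort descending: [100, 98, 84, 82, 47, 22, 9, 1, 1]
The 7th element (1-indexed) is at index 6.
Value = 9
Final answer: 9


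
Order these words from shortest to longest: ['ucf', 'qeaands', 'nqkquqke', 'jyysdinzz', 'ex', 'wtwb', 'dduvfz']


Compute lengths:
  'ucf' has length 3
  'qeaands' has length 7
  'nqkquqke' has length 8
  'jyysdinzz' has length 9
  'ex' has length 2
  'wtwb' has length 4
  'dduvfz' has length 6
Lengths in increasing order: 2 < 3 < 4 < 6 < 7 < 8 < 9
Listing the words in that order gives the answer.
Final answer: ['ex', 'ucf', 'wtwb', 'dduvfz', 'qeaands', 'nqkquqke', 'jyysdinzz']


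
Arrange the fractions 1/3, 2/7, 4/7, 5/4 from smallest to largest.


Convert to decimal for comparison:
  1/3 = 0.3333
  2/7 = 0.2857
  4/7 = 0.5714
  5/4 = 1.25
Decimals in increasing order: 0.2857 < 0.3333 < 0.5714 < 1.25
Writing each back as its fraction gives the sorted order.
Final answer: 2/7, 1/3, 4/7, 5/4


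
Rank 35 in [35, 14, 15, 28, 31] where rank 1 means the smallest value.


Sort ascending: [14, 15, 28, 31, 35]
Find 35 in the sorted list.
35 is at position 5 (1-indexed).
Final answer: 5


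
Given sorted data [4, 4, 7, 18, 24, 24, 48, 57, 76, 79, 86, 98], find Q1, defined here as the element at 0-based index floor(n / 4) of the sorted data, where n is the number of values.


The list has n = 12 elements.
Q1 index = floor(12 / 4) = floor(3) = 3
Counting from index 0 in the sorted data, the element at index 3 is 18.
Final answer: 18


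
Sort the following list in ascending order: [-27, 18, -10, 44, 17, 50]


Original list: [-27, 18, -10, 44, 17, 50]
Repeatedly take the smallest remaining element:
  Remaining [-27, 18, -10, 44, 17, 50] -> smallest is -27
  Remaining [18, -10, 44, 17, 50] -> smallest is -10
  Remaining [18, 44, 17, 50] -> smallest is 17
  Remaining [18, 44, 50] -> smallest is 18
  Remaining [44, 50] -> smallest is 44
  Remaining [50] -> smallest is 50
Collecting the picks in order gives the sorted list.
Final answer: [-27, -10, 17, 18, 44, 50]


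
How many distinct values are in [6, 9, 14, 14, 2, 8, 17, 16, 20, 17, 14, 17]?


List all unique values:
Distinct values: [2, 6, 8, 9, 14, 16, 17, 20]
Count = 8
Final answer: 8


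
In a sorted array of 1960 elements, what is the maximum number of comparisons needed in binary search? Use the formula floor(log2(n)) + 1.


Binary search halves the search space each step.
Maximum comparisons = floor(log2(1960)) + 1
log2(1960) = 10.9366
floor(log2(1960)) = 10, so 10 + 1 = 11
Final answer: 11


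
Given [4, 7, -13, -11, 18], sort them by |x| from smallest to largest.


Compute absolute values:
  |4| = 4
  |7| = 7
  |-13| = 13
  |-11| = 11
  |18| = 18
Absolute values in increasing order: 4 < 7 < 11 < 13 < 18
Listing the original numbers in that order gives the answer.
Final answer: [4, 7, -11, -13, 18]


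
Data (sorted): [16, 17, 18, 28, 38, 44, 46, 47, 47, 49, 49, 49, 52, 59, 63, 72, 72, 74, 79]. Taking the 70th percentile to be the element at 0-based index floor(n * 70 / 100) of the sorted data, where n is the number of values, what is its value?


The dataset has n = 19 elements.
Index = floor(19 * 70 / 100) = floor(1330 / 100) = floor(13.3) = 13
Counting from index 0 in the sorted data, the element at index 13 is 59.
Final answer: 59


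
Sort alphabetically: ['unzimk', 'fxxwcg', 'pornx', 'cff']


Compare strings character by character (the first differing letter decides):
  'cff' < 'fxxwcg' since 'c' < 'f' at position 1
  'fxxwcg' < 'pornx' since 'f' < 'p' at position 1
  'pornx' < 'unzimk' since 'p' < 'u' at position 1
Chaining these comparisons gives the alphabetical order.
Final answer: ['cff', 'fxxwcg', 'pornx', 'unzimk']


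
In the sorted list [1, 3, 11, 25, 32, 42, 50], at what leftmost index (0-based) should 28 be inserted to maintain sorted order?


List is sorted: [1, 3, 11, 25, 32, 42, 50]
We need the leftmost position where 28 can be inserted, i.e. the first index whose element is >= 28 (or the end of the list if none is).
Binary search with low=0, high=7 (0-based indices):
  low=0, high=7, mid=3: a[3]=25 < 28, so low = 4
  low=4, high=7, mid=5: a[5]=42 >= 28, so high = 5
  low=4, high=5, mid=4: a[4]=32 >= 28, so high = 4
Now low = high = 4, so the insertion index is 4.
Final answer: 4


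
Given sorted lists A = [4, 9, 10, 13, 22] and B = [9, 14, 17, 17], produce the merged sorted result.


List A: [4, 9, 10, 13, 22]
List B: [9, 14, 17, 17]
Repeatedly compare the front elements and take the smaller:
  4 vs 9 -> take 4
  9 vs 9 -> take 9
  10 vs 9 -> take 9
  10 vs 14 -> take 10
  13 vs 14 -> take 13
  22 vs 14 -> take 14
  22 vs 17 -> take 17
  22 vs 17 -> take 17
  B is exhausted; append the rest of A: [22]
Final answer: [4, 9, 9, 10, 13, 14, 17, 17, 22]


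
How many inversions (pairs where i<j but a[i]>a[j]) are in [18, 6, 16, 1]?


For each element, count the later elements that are smaller than it:
  18 (index 0): smaller elements after it = [6, 16, 1] -> 3
  6 (index 1): smaller elements after it = [1] -> 1
  16 (index 2): smaller elements after it = [1] -> 1
Total inversions = 3 + 1 + 1 = 5
Final answer: 5


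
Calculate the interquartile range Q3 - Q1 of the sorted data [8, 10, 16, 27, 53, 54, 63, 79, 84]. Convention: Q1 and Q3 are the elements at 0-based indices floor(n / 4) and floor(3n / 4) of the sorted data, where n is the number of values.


The data has n = 9 elements.
Q1 index = floor(9 / 4) = floor(2.25) = 2; Q3 index = floor(3 * 9 / 4) = floor(6.75) = 6
Q1 = element at index 2 = 16
Q3 = element at index 6 = 63
IQR = 63 - 16 = 47
Final answer: 47


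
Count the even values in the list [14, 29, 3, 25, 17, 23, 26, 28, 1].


Check each element:
  14 is even
  29 is odd
  3 is odd
  25 is odd
  17 is odd
  23 is odd
  26 is even
  28 is even
  1 is odd
Evens: [14, 26, 28]
Count of evens = 3
Final answer: 3


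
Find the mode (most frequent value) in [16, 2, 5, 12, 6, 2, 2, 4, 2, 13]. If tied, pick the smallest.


Count the frequency of each value:
  2 appears 4 time(s)
  4 appears 1 time(s)
  5 appears 1 time(s)
  6 appears 1 time(s)
  12 appears 1 time(s)
  13 appears 1 time(s)
  16 appears 1 time(s)
Maximum frequency is 4.
Only 2 reaches that frequency, so it is the mode.
Final answer: 2


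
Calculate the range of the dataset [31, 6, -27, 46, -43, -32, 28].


Maximum value: 46
Minimum value: -43
Range = 46 - (-43) = 89
Final answer: 89


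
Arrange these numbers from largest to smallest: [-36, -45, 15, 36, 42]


Original list: [-36, -45, 15, 36, 42]
Repeatedly take the largest remaining element:
  Remaining [-36, -45, 15, 36, 42] -> largest is 42
  Remaining [-36, -45, 15, 36] -> largest is 36
  Remaining [-36, -45, 15] -> largest is 15
  Remaining [-36, -45] -> largest is -36
  Remaining [-45] -> largest is -45
Collecting the picks in order gives the descending list.
Final answer: [42, 36, 15, -36, -45]


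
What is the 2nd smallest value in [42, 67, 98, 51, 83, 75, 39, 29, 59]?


Sort ascending: [29, 39, 42, 51, 59, 67, 75, 83, 98]
The 2nd element (1-indexed) is at index 1.
Value = 39
Final answer: 39


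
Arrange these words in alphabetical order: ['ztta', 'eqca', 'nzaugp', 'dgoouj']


Compare strings character by character (the first differing letter decides):
  'dgoouj' < 'eqca' since 'd' < 'e' at position 1
  'eqca' < 'nzaugp' since 'e' < 'n' at position 1
  'nzaugp' < 'ztta' since 'n' < 'z' at position 1
Chaining these comparisons gives the alphabetical order.
Final answer: ['dgoouj', 'eqca', 'nzaugp', 'ztta']


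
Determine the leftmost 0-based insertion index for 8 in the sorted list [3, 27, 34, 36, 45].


List is sorted: [3, 27, 34, 36, 45]
We need the leftmost position where 8 can be inserted, i.e. the first index whose element is >= 8 (or the end of the list if none is).
Binary search with low=0, high=5 (0-based indices):
  low=0, high=5, mid=2: a[2]=34 >= 8, so high = 2
  low=0, high=2, mid=1: a[1]=27 >= 8, so high = 1
  low=0, high=1, mid=0: a[0]=3 < 8, so low = 1
Now low = high = 1, so the insertion index is 1.
Final answer: 1


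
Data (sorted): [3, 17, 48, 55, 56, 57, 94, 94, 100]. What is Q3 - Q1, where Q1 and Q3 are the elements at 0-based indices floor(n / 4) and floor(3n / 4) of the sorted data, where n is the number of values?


The data has n = 9 elements.
Q1 index = floor(9 / 4) = floor(2.25) = 2; Q3 index = floor(3 * 9 / 4) = floor(6.75) = 6
Q1 = element at index 2 = 48
Q3 = element at index 6 = 94
IQR = 94 - 48 = 46
Final answer: 46


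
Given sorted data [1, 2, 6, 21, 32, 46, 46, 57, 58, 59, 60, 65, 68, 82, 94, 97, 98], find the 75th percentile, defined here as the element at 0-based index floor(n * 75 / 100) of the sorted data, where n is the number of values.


The dataset has n = 17 elements.
Index = floor(17 * 75 / 100) = floor(1275 / 100) = floor(12.75) = 12
Counting from index 0 in the sorted data, the element at index 12 is 68.
Final answer: 68


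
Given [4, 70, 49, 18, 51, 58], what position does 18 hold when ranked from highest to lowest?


Sort descending: [70, 58, 51, 49, 18, 4]
Find 18 in the sorted list.
18 is at position 5.
Final answer: 5


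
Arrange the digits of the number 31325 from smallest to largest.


The number 31325 has digits: 3, 1, 3, 2, 5
Sorted: 1, 2, 3, 3, 5
Joining the sorted digits gives the result.
Final answer: 12335


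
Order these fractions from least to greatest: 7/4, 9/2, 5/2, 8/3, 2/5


Convert to decimal for comparison:
  7/4 = 1.75
  9/2 = 4.5
  5/2 = 2.5
  8/3 = 2.6667
  2/5 = 0.4
Decimals in increasing order: 0.4 < 1.75 < 2.5 < 2.6667 < 4.5
Writing each back as its fraction gives the sorted order.
Final answer: 2/5, 7/4, 5/2, 8/3, 9/2


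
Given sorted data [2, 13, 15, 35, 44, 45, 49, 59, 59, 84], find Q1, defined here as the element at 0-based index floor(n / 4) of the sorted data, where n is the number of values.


The list has n = 10 elements.
Q1 index = floor(10 / 4) = floor(2.5) = 2
Counting from index 0 in the sorted data, the element at index 2 is 15.
Final answer: 15


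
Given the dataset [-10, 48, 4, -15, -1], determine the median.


First, sort the list: [-15, -10, -1, 4, 48]
The list has 5 elements (odd count).
The middle index is 2 (0-based), and the element there is -1.
Final answer: -1


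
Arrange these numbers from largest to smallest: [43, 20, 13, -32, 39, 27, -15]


Original list: [43, 20, 13, -32, 39, 27, -15]
Repeatedly take the largest remaining element:
  Remaining [43, 20, 13, -32, 39, 27, -15] -> largest is 43
  Remaining [20, 13, -32, 39, 27, -15] -> largest is 39
  Remaining [20, 13, -32, 27, -15] -> largest is 27
  Remaining [20, 13, -32, -15] -> largest is 20
  Remaining [13, -32, -15] -> largest is 13
  Remaining [-32, -15] -> largest is -15
  Remaining [-32] -> largest is -32
Collecting the picks in order gives the descending list.
Final answer: [43, 39, 27, 20, 13, -15, -32]


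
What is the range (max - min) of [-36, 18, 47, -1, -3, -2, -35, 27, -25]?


Maximum value: 47
Minimum value: -36
Range = 47 - (-36) = 83
Final answer: 83


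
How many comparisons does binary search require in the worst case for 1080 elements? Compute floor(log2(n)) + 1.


Binary search halves the search space each step.
Maximum comparisons = floor(log2(1080)) + 1
log2(1080) = 10.0768
floor(log2(1080)) = 10, so 10 + 1 = 11
Final answer: 11


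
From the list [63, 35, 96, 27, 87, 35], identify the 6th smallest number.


Sort ascending: [27, 35, 35, 63, 87, 96]
The 6th element (1-indexed) is at index 5.
Value = 96
Final answer: 96


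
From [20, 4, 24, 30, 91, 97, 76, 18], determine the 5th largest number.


Sort descending: [97, 91, 76, 30, 24, 20, 18, 4]
The 5th element (1-indexed) is at index 4.
Value = 24
Final answer: 24


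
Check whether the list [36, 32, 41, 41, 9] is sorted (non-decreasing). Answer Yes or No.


Check consecutive pairs:
  36 <= 32? False
  32 <= 41? True
  41 <= 41? True
  41 <= 9? False
2 consecutive pair(s) are out of order, so the list is not sorted.
Final answer: No


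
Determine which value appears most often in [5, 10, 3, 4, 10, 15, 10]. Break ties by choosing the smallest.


Count the frequency of each value:
  3 appears 1 time(s)
  4 appears 1 time(s)
  5 appears 1 time(s)
  10 appears 3 time(s)
  15 appears 1 time(s)
Maximum frequency is 3.
Only 10 reaches that frequency, so it is the mode.
Final answer: 10


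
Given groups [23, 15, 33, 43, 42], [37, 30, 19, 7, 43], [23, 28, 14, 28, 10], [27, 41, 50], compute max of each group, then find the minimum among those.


Find max of each group:
  Group 1: [23, 15, 33, 43, 42] -> max = 43
  Group 2: [37, 30, 19, 7, 43] -> max = 43
  Group 3: [23, 28, 14, 28, 10] -> max = 28
  Group 4: [27, 41, 50] -> max = 50
Maxes: [43, 43, 28, 50]
Minimum of maxes = 28
Final answer: 28


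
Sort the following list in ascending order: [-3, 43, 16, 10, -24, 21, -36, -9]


Original list: [-3, 43, 16, 10, -24, 21, -36, -9]
Repeatedly take the smallest remaining element:
  Remaining [-3, 43, 16, 10, -24, 21, -36, -9] -> smallest is -36
  Remaining [-3, 43, 16, 10, -24, 21, -9] -> smallest is -24
  Remaining [-3, 43, 16, 10, 21, -9] -> smallest is -9
  Remaining [-3, 43, 16, 10, 21] -> smallest is -3
  Remaining [43, 16, 10, 21] -> smallest is 10
  Remaining [43, 16, 21] -> smallest is 16
  Remaining [43, 21] -> smallest is 21
  Remaining [43] -> smallest is 43
Collecting the picks in order gives the sorted list.
Final answer: [-36, -24, -9, -3, 10, 16, 21, 43]


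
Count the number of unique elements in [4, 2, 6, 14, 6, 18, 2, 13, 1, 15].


List all unique values:
Distinct values: [1, 2, 4, 6, 13, 14, 15, 18]
Count = 8
Final answer: 8


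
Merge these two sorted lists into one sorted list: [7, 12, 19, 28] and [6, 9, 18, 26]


List A: [7, 12, 19, 28]
List B: [6, 9, 18, 26]
Repeatedly compare the front elements and take the smaller:
  7 vs 6 -> take 6
  7 vs 9 -> take 7
  12 vs 9 -> take 9
  12 vs 18 -> take 12
  19 vs 18 -> take 18
  19 vs 26 -> take 19
  28 vs 26 -> take 26
  B is exhausted; append the rest of A: [28]
Final answer: [6, 7, 9, 12, 18, 19, 26, 28]


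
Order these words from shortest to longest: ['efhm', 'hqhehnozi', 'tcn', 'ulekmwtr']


Compute lengths:
  'efhm' has length 4
  'hqhehnozi' has length 9
  'tcn' has length 3
  'ulekmwtr' has length 8
Lengths in increasing order: 3 < 4 < 8 < 9
Listing the words in that order gives the answer.
Final answer: ['tcn', 'efhm', 'ulekmwtr', 'hqhehnozi']


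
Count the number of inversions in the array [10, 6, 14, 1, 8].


For each element, count the later elements that are smaller than it:
  10 (index 0): smaller elements after it = [6, 1, 8] -> 3
  6 (index 1): smaller elements after it = [1] -> 1
  14 (index 2): smaller elements after it = [1, 8] -> 2
  1 (index 3): smaller elements after it = [] -> 0
Total inversions = 3 + 1 + 2 + 0 = 6
Final answer: 6


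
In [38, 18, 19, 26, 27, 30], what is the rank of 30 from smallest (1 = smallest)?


Sort ascending: [18, 19, 26, 27, 30, 38]
Find 30 in the sorted list.
30 is at position 5 (1-indexed).
Final answer: 5


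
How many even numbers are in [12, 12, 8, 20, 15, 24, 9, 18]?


Check each element:
  12 is even
  12 is even
  8 is even
  20 is even
  15 is odd
  24 is even
  9 is odd
  18 is even
Evens: [12, 12, 8, 20, 24, 18]
Count of evens = 6
Final answer: 6


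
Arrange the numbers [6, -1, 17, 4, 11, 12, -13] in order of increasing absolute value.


Compute absolute values:
  |6| = 6
  |-1| = 1
  |17| = 17
  |4| = 4
  |11| = 11
  |12| = 12
  |-13| = 13
Absolute values in increasing order: 1 < 4 < 6 < 11 < 12 < 13 < 17
Listing the original numbers in that order gives the answer.
Final answer: [-1, 4, 6, 11, 12, -13, 17]


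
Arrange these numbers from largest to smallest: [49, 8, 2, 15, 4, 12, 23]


Original list: [49, 8, 2, 15, 4, 12, 23]
Repeatedly take the largest remaining element:
  Remaining [49, 8, 2, 15, 4, 12, 23] -> largest is 49
  Remaining [8, 2, 15, 4, 12, 23] -> largest is 23
  Remaining [8, 2, 15, 4, 12] -> largest is 15
  Remaining [8, 2, 4, 12] -> largest is 12
  Remaining [8, 2, 4] -> largest is 8
  Remaining [2, 4] -> largest is 4
  Remaining [2] -> largest is 2
Collecting the picks in order gives the descending list.
Final answer: [49, 23, 15, 12, 8, 4, 2]


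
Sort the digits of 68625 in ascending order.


The number 68625 has digits: 6, 8, 6, 2, 5
Sorted: 2, 5, 6, 6, 8
Joining the sorted digits gives the result.
Final answer: 25668


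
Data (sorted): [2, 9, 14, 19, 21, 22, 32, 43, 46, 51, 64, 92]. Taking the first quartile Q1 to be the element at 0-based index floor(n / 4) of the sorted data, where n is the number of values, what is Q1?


The list has n = 12 elements.
Q1 index = floor(12 / 4) = floor(3) = 3
Counting from index 0 in the sorted data, the element at index 3 is 19.
Final answer: 19


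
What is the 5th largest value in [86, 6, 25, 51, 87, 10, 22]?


Sort descending: [87, 86, 51, 25, 22, 10, 6]
The 5th element (1-indexed) is at index 4.
Value = 22
Final answer: 22


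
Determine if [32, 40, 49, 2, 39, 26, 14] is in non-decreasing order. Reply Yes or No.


Check consecutive pairs:
  32 <= 40? True
  40 <= 49? True
  49 <= 2? False
  2 <= 39? True
  39 <= 26? False
  26 <= 14? False
3 consecutive pair(s) are out of order, so the list is not sorted.
Final answer: No


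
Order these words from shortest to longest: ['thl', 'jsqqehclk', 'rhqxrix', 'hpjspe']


Compute lengths:
  'thl' has length 3
  'jsqqehclk' has length 9
  'rhqxrix' has length 7
  'hpjspe' has length 6
Lengths in increasing order: 3 < 6 < 7 < 9
Listing the words in that order gives the answer.
Final answer: ['thl', 'hpjspe', 'rhqxrix', 'jsqqehclk']


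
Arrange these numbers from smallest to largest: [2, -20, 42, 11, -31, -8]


Original list: [2, -20, 42, 11, -31, -8]
Repeatedly take the smallest remaining element:
  Remaining [2, -20, 42, 11, -31, -8] -> smallest is -31
  Remaining [2, -20, 42, 11, -8] -> smallest is -20
  Remaining [2, 42, 11, -8] -> smallest is -8
  Remaining [2, 42, 11] -> smallest is 2
  Remaining [42, 11] -> smallest is 11
  Remaining [42] -> smallest is 42
Collecting the picks in order gives the sorted list.
Final answer: [-31, -20, -8, 2, 11, 42]


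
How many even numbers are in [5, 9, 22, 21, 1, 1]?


Check each element:
  5 is odd
  9 is odd
  22 is even
  21 is odd
  1 is odd
  1 is odd
Evens: [22]
Count of evens = 1
Final answer: 1


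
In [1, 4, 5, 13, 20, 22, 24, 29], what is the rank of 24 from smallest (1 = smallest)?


Sort ascending: [1, 4, 5, 13, 20, 22, 24, 29]
Find 24 in the sorted list.
24 is at position 7 (1-indexed).
Final answer: 7


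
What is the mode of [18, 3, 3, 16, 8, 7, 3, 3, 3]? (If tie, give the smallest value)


Count the frequency of each value:
  3 appears 5 time(s)
  7 appears 1 time(s)
  8 appears 1 time(s)
  16 appears 1 time(s)
  18 appears 1 time(s)
Maximum frequency is 5.
Only 3 reaches that frequency, so it is the mode.
Final answer: 3


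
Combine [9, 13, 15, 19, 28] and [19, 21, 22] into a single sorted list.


List A: [9, 13, 15, 19, 28]
List B: [19, 21, 22]
Repeatedly compare the front elements and take the smaller:
  9 vs 19 -> take 9
  13 vs 19 -> take 13
  15 vs 19 -> take 15
  19 vs 19 -> take 19
  28 vs 19 -> take 19
  28 vs 21 -> take 21
  28 vs 22 -> take 22
  B is exhausted; append the rest of A: [28]
Final answer: [9, 13, 15, 19, 19, 21, 22, 28]


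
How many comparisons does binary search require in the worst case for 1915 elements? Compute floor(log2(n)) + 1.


Binary search halves the search space each step.
Maximum comparisons = floor(log2(1915)) + 1
log2(1915) = 10.9031
floor(log2(1915)) = 10, so 10 + 1 = 11
Final answer: 11


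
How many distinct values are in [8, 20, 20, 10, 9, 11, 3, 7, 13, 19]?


List all unique values:
Distinct values: [3, 7, 8, 9, 10, 11, 13, 19, 20]
Count = 9
Final answer: 9


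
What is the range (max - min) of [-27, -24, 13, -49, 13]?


Maximum value: 13
Minimum value: -49
Range = 13 - (-49) = 62
Final answer: 62


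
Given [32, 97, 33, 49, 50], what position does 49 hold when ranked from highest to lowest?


Sort descending: [97, 50, 49, 33, 32]
Find 49 in the sorted list.
49 is at position 3.
Final answer: 3


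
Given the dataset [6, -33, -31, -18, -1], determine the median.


First, sort the list: [-33, -31, -18, -1, 6]
The list has 5 elements (odd count).
The middle index is 2 (0-based), and the element there is -18.
Final answer: -18


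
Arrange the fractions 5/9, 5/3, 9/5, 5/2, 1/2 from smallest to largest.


Convert to decimal for comparison:
  5/9 = 0.5556
  5/3 = 1.6667
  9/5 = 1.8
  5/2 = 2.5
  1/2 = 0.5
Decimals in increasing order: 0.5 < 0.5556 < 1.6667 < 1.8 < 2.5
Writing each back as its fraction gives the sorted order.
Final answer: 1/2, 5/9, 5/3, 9/5, 5/2


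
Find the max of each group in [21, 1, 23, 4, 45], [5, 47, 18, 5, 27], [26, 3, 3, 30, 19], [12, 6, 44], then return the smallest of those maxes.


Find max of each group:
  Group 1: [21, 1, 23, 4, 45] -> max = 45
  Group 2: [5, 47, 18, 5, 27] -> max = 47
  Group 3: [26, 3, 3, 30, 19] -> max = 30
  Group 4: [12, 6, 44] -> max = 44
Maxes: [45, 47, 30, 44]
Minimum of maxes = 30
Final answer: 30


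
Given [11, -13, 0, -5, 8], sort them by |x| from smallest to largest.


Compute absolute values:
  |11| = 11
  |-13| = 13
  |0| = 0
  |-5| = 5
  |8| = 8
Absolute values in increasing order: 0 < 5 < 8 < 11 < 13
Listing the original numbers in that order gives the answer.
Final answer: [0, -5, 8, 11, -13]
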